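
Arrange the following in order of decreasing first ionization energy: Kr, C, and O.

C is in period 2, group 14; O is in period 2, group 16; Kr is in period 4, group 18.
Across a period the outer electron is held more tightly (higher IE₁); down a group it sits in a higher shell, more shielded, and comes off more easily.
Here both period and group differ, so the two effects have to be weighed against each other.
O > C: O lies to the right of C in period 2, so the across-period effect alone puts O higher.
Kr > O: period and group pull opposite ways; the across-period shift dominates (1351 vs 1314 kJ/mol).
For reference (kJ/mol): C 1086, O 1314, Kr 1351.
So from highest to lowest: Kr > O > C.

Kr > O > C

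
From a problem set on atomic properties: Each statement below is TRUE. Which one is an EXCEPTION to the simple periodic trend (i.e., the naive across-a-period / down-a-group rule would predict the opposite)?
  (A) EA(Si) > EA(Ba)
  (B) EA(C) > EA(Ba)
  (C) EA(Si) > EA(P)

(C)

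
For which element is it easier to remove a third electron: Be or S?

After 2 electrons have been removed, what remains? Be²⁺ is the bare [He] core; S²⁺ still has 4 valence electrons.
Pulling an electron out of a noble-gas core costs far more than removing a remaining valence electron, so Be sits at the high end of IE_3.
The numbers (kJ/mol): Be 14849, S 3357.
So the third ionization energies run S < Be.

S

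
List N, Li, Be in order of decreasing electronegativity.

Li is in period 2, group 1; Be is in period 2, group 2; N is in period 2, group 15.
EN rises left→right (higher Z_eff, smaller atoms) and falls top→bottom (larger, more shielded atoms).
All lie in period 2, so electronegativity increases left to right.
So from highest to lowest: N > Be > Li.

N > Be > Li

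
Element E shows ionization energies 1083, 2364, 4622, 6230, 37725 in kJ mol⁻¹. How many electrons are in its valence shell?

4

Look for the largest jump between consecutive ionization energies: IE5/IE4 ≈ 6.1, far larger than any earlier ratio.
That jump marks the point where a core electron is being removed. So the atom has 4 valence electrons.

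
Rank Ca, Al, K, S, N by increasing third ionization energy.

The third ionization energy removes an electron from the +2 ion. For each element: Ca²⁺ is the bare [Ar] core; Al²⁺ still has 1 valence electron; K²⁺ is already 1 electron into the core; S²⁺ still has 4 valence electrons; N²⁺ still has 3 valence electrons.
Usually core removal costs more than valence removal, but here the competition is close: a tightly held n=2 valence electron can cost more to remove than an n=3 core electron, so the actual values have to decide it.
Valence configurations: Al²⁺ [Ne]3s¹, S²⁺ [Ne]3s²3p², N²⁺ [He]2s²2p¹.
Approximate IE_3 values (kJ/mol): Ca 4912, Al 2745, K 4420, S 3357, N 4578.
Overall IE_3 order: Al < S < K < N < Ca.

Al, S, K, N, Ca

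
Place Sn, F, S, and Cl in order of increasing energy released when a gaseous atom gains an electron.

Sn < S < F < Cl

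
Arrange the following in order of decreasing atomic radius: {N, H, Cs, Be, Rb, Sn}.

Cs > Rb > Sn > Be > N > H

H is in period 1, group 1; Be is in period 2, group 2; N is in period 2, group 15; Rb is in period 5, group 1; Sn is in period 5, group 14; Cs is in period 6, group 1.
Radius decreases left→right (rising Z_eff, same n) and increases top→bottom (higher n).
Here both period and group differ, so the two effects have to be weighed against each other.
N > H: the two effects oppose for this pair; the down-group effect wins (71 vs 32 pm).
Be > N: both are in period 2; the period trend gives Be the larger value.
Sn > Be: period and group pull opposite ways; the down-group shift dominates (140 vs 102 pm).
Rb > Sn: both are in period 5; the period trend gives Rb the larger value.
Cs > Rb: Cs sits below Rb in group 1, so the down-group effect alone puts Cs larger.
Tabulated atomic radius (pm): H 32, Be 102, N 71, Rb 210, Sn 140, Cs 232.
So from largest to smallest: Cs > Rb > Sn > Be > N > H.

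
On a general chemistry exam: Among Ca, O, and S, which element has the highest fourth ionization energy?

Consider each +3 ion: Ca³⁺ is already 1 electron into the core; O³⁺ still has 3 valence electrons; S³⁺ still has 3 valence electrons.
Usually core removal costs more than valence removal, but here the competition is close: a tightly held n=2 valence electron can cost more to remove than an n=3 core electron, so the actual values have to decide it.
Valence configurations: O³⁺ [He]2s²2p¹, S³⁺ [Ne]3s²3p¹.
Tabulated IE_4 (kJ/mol): Ca 6491, O 7469, S 4556.
Hence IE_4: S < Ca < O.

O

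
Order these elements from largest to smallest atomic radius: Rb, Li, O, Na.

Rb > Na > Li > O

Li is in period 2, group 1; O is in period 2, group 16; Na is in period 3, group 1; Rb is in period 5, group 1.
Moving right in a period, electrons are added to the same shell under a stronger nuclear pull, so atoms get smaller; moving down, a new shell is opened and atoms get larger.
Neither a single period nor a single group — weigh both effects.
Li > O: both are in period 2; the period trend gives Li the larger value.
Na > Li: Na sits below Li in group 1, so the down-group effect alone puts Na larger.
Rb > Na: they share group 1; the group trend gives Rb the larger value.
Approximate values (pm): Li 133, O 63, Na 155, Rb 210.
So from largest to smallest: Rb > Na > Li > O.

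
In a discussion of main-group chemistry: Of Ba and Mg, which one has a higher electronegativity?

Mg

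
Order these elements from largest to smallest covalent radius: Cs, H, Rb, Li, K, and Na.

H is in period 1, group 1; Li is in period 2, group 1; Na is in period 3, group 1; K is in period 4, group 1; Rb is in period 5, group 1; Cs is in period 6, group 1.
Atomic radius shrinks across a period as nuclear charge pulls the same shell inward, and grows down a group as new shells are added.
All are in group 1, so atomic radius increases down the group.
So from largest to smallest: Cs > Rb > K > Na > Li > H.

Cs, Rb, K, Na, Li, H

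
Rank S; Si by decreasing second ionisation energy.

After 1 electron has been removed, what remains? S⁺ still has 5 valence electrons; Si⁺ still has 3 valence electrons.
All are still removing valence electrons, so compare the +1 ions as you would atoms: IE_2 generally rises across a period (higher Z_eff) and falls down a group (larger shell), subject to the usual subshell exceptions.
Valence configurations: S⁺ [Ne]3s²3p³, Si⁺ [Ne]3s²3p¹.
The numbers (kJ/mol): S 2252, Si 1577.
So the second ionization energies run Si < S.

S > Si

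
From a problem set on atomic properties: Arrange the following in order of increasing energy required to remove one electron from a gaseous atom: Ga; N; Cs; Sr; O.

N is in period 2, group 15; O is in period 2, group 16; Ga is in period 4, group 13; Sr is in period 5, group 2; Cs is in period 6, group 1.
Across a period the outer electron is held more tightly (higher IE₁); down a group it sits in a higher shell, more shielded, and comes off more easily.
Here both period and group differ, so the two effects have to be weighed against each other.
Sr > Cs: both effects reinforce here, so Sr is clearly the higher of the two.
Ga > Sr: relative to Sr, both the across-period and down-group shifts push Ga's first ionization energy up.
O > Ga: relative to Ga, both the across-period and down-group shifts push O's first ionization energy up.
N > O: this pair runs against the simple trend — see the exception note.
Note the exception: N has a higher first ionization energy than O, contrary to the simple trend — pairing an electron in O's 2p⁴ costs repulsion energy, so O ionizes more easily than half-filled N (2p³).
For reference (kJ/mol): N 1402, O 1314, Ga 579, Sr 550, Cs 376.
So from lowest to highest: Cs < Sr < Ga < O < N.

Cs, Sr, Ga, O, N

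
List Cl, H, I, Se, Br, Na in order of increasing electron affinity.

Na, H, Se, I, Br, Cl

Adding an electron releases more energy for atoms nearer the top right (short of the noble gases).
These span different periods and groups, so the two trends combine.
H > Na: H sits above Na in group 1, so the down-group effect alone puts H higher.
Se > H: the two effects oppose for this pair; the across-period effect wins (195 vs 73 kJ/mol).
I > Se: period and group pull opposite ways; the across-period shift dominates (295 vs 195 kJ/mol).
Br > I: Br sits above I in group 17, so the down-group effect alone puts Br higher.
Cl > Br: they share group 17; the group trend gives Cl the larger value.
Approximate values (kJ/mol): H 73, Na 53, Cl 349, Se 195, Br 325, I 295.
So from lowest to highest: Na < H < Se < I < Br < Cl.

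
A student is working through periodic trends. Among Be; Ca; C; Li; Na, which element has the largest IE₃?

Be

Consider each +2 ion: Be²⁺ is the bare [He] core; Ca²⁺ is the bare [Ar] core; C²⁺ still has 2 valence electrons; Li²⁺ is already 1 electron into the core; Na²⁺ is already 1 electron into the core.
Core electrons are held far more tightly than valence electrons, so Ca, Na, Li and Be top the IE_3 order.
Approximate IE_3 values (kJ/mol): Be 14849, Ca 4912, C 4620, Li 11815, Na 6910.
Hence IE_3: C < Ca < Na < Li < Be.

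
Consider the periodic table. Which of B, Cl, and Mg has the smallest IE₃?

B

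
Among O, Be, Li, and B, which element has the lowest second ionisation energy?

Be

Consider each +1 ion: O⁺ still has 5 valence electrons; Be⁺ still has 1 valence electron; Li⁺ is the bare [He] core; B⁺ still has 2 valence electrons.
Pulling an electron out of a noble-gas core costs far more than removing a remaining valence electron, so Li sits at the high end of IE_2.
Valence configurations: O⁺ [He]2s²2p³, Be⁺ [He]2s¹, B⁺ [He]2s².
Approximate IE_2 values (kJ/mol): O 3388, Be 1757, Li 7298, B 2427.
Hence IE_2: Be < B < O < Li.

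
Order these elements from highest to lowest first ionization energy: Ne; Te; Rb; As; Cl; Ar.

Ne is in period 2, group 18; Cl is in period 3, group 17; Ar is in period 3, group 18; As is in period 4, group 15; Rb is in period 5, group 1; Te is in period 5, group 16.
Across a period the outer electron is held more tightly (higher IE₁); down a group it sits in a higher shell, more shielded, and comes off more easily.
Neither a single period nor a single group — weigh both effects.
Te > Rb: Te lies to the right of Rb in period 5, so the across-period effect alone puts Te higher.
As > Te: period and group pull opposite ways; the down-group shift dominates (947 vs 869 kJ/mol).
Cl > As: both effects reinforce here, so Cl is clearly the higher of the two.
Ar > Cl: Ar lies to the right of Cl in period 3, so the across-period effect alone puts Ar higher.
Ne > Ar: Ne sits above Ar in group 18, so the down-group effect alone puts Ne higher.
For reference (kJ/mol): Ne 2081, Cl 1251, Ar 1521, As 947, Rb 403, Te 869.
So from highest to lowest: Ne > Ar > Cl > As > Te > Rb.

Ne > Ar > Cl > As > Te > Rb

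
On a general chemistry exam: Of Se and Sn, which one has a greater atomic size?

Se is in period 4, group 16; Sn is in period 5, group 14.
Across a period the added protons contract the valence shell; down a group each new principal shell makes the atom larger.
Here both period and group differ, so the two effects have to be weighed against each other.
Sn > Se: both effects reinforce here, so Sn is clearly the larger of the two.
Tabulated atomic radius (pm): Se 116, Sn 140.
So Sn has the greater atomic size (Sn > Se).

Sn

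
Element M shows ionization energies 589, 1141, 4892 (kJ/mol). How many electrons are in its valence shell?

2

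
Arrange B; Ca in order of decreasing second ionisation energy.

B > Ca

IE_2 is the cost of taking one more electron from the +1 cation: B⁺ still has 2 valence electrons; Ca⁺ still has 1 valence electron.
All are still removing valence electrons, so compare the +1 ions as you would atoms: IE_2 generally rises across a period (higher Z_eff) and falls down a group (larger shell), subject to the usual subshell exceptions.
Valence configurations: B⁺ [He]2s², Ca⁺ [Ar]4s¹.
Tabulated IE_2 (kJ/mol): B 2427, Ca 1145.
Overall IE_2 order: Ca < B.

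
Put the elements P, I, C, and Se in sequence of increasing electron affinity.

C is in period 2, group 14; P is in period 3, group 15; Se is in period 4, group 16; I is in period 5, group 17.
EA tends to increase across a period and decrease down a group, though the pattern is less regular than for IE or radius.
A diagonal step moves right (one effect) and down (the opposite effect) at once.
C > P: the two effects oppose for this pair; the down-group effect wins (122 vs 72 kJ/mol).
Se > C: period and group pull opposite ways; the across-period shift dominates (195 vs 122 kJ/mol).
I > Se: the two effects oppose for this pair; the across-period effect wins (295 vs 195 kJ/mol).
Approximate values (kJ/mol): C 122, P 72, Se 195, I 295.
So from lowest to highest: P < C < Se < I.

P < C < Se < I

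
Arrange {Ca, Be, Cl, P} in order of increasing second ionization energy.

Ca, Be, P, Cl

The second ionization energy removes an electron from the +1 ion. For each element: Ca⁺ still has 1 valence electron; Be⁺ still has 1 valence electron; Cl⁺ still has 6 valence electrons; P⁺ still has 4 valence electrons.
All are still removing valence electrons, so compare the +1 ions as you would atoms: IE_2 generally rises across a period (higher Z_eff) and falls down a group (larger shell), subject to the usual subshell exceptions.
Valence configurations: Ca⁺ [Ar]4s¹, Be⁺ [He]2s¹, Cl⁺ [Ne]3s²3p⁴, P⁺ [Ne]3s²3p².
The numbers (kJ/mol): Ca 1145, Be 1757, Cl 2298, P 1907.
So the second ionization energies run Ca < Be < P < Cl.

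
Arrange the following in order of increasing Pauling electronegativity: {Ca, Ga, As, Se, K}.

Atoms toward the upper right of the periodic table pull bonding electrons most strongly.
All lie in period 4, so electronegativity increases left to right.
So from lowest to highest: K < Ca < Ga < As < Se.

K < Ca < Ga < As < Se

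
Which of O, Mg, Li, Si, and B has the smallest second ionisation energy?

Mg

After 1 electron has been removed, what remains? O⁺ still has 5 valence electrons; Mg⁺ still has 1 valence electron; Li⁺ is the bare [He] core; Si⁺ still has 3 valence electrons; B⁺ still has 2 valence electrons.
Breaking into a closed-shell core is much more expensive than removing a leftover valence electron — Li has the largest IE_2 here.
Valence configurations: O⁺ [He]2s²2p³, Mg⁺ [Ne]3s¹, Si⁺ [Ne]3s²3p¹, B⁺ [He]2s².
The numbers (kJ/mol): O 3388, Mg 1451, Li 7298, Si 1577, B 2427.
So the second ionization energies run Mg < Si < B < O < Li.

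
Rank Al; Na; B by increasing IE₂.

Consider each +1 ion: Al⁺ still has 2 valence electrons; Na⁺ is the bare [Ne] core; B⁺ still has 2 valence electrons.
Pulling an electron out of a noble-gas core costs far more than removing a remaining valence electron, so Na sits at the high end of IE_2.
Valence configurations: Al⁺ [Ne]3s², B⁺ [He]2s².
The numbers (kJ/mol): Al 1817, Na 4562, B 2427.
Putting it together, IE_2: Al < B < Na.

Al < B < Na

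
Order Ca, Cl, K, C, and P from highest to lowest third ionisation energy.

The third ionization energy removes an electron from the +2 ion. For each element: Ca²⁺ is the bare [Ar] core; Cl²⁺ still has 5 valence electrons; K²⁺ is already 1 electron into the core; C²⁺ still has 2 valence electrons; P²⁺ still has 3 valence electrons.
Usually core removal costs more than valence removal, but here the competition is close: a tightly held n=2 valence electron can cost more to remove than an n=3 core electron, so the actual values have to decide it.
Valence configurations: Cl²⁺ [Ne]3s²3p³, C²⁺ [He]2s², P²⁺ [Ne]3s²3p¹.
The numbers (kJ/mol): Ca 4912, Cl 3822, K 4420, C 4620, P 2914.
Putting it together, IE_3: P < Cl < K < C < Ca.

Ca, C, K, Cl, P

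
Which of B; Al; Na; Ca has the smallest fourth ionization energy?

Ca

IE_4 is the cost of taking one more electron from the +3 cation: B³⁺ is the bare [He] core; Al³⁺ is the bare [Ne] core; Na³⁺ is already 2 electrons into the core; Ca³⁺ is already 1 electron into the core.
All of these are removing an electron from a noble-gas core or deeper; the smaller core (lower principal quantum number) is held far more tightly, and within a period the higher nuclear charge binds the same core more tightly.
Tabulated IE_4 (kJ/mol): B 25026, Al 11577, Na 9543, Ca 6491.
So the fourth ionization energies run Ca < Na < Al < B.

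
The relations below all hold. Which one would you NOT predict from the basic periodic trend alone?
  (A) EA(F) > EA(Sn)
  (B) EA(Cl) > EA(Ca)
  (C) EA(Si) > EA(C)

(C)

The general trend: electron affinity increases across a period and decreases down a group.
(A) F (period 2, group 17) vs Sn (period 5, group 14): the stated order agrees with the simple trend.
(B) Cl (period 3, group 17) vs Ca (period 4, group 2): the stated order agrees with the simple trend.
(C) Si (period 3, group 14) vs C (period 2, group 14): the stated order contradicts the simple trend.
The exception is (C): Si's larger, more diffuse 3p orbitals accept an added electron slightly more readily than C's compact 2p.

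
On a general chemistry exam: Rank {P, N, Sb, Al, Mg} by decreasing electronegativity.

N, P, Sb, Al, Mg

Atoms toward the upper right of the periodic table pull bonding electrons most strongly.
Here both period and group differ, so the two effects have to be weighed against each other.
Al > Mg: Al lies to the right of Mg in period 3, so the across-period effect alone puts Al higher.
Sb > Al: period and group pull opposite ways; the across-period shift dominates (2.05 vs 1.61).
P > Sb: P sits above Sb in group 15, so the down-group effect alone puts P higher.
N > P: they share group 15; the group trend gives N the larger value.
For reference (Pauling): N 3.04, Mg 1.31, Al 1.61, P 2.19, Sb 2.05.
So from highest to lowest: N > P > Sb > Al > Mg.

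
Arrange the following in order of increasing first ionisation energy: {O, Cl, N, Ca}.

Removing the outermost electron gets harder across a period and easier down a group.
Here both period and group differ, so the two effects have to be weighed against each other.
Cl > Ca: both effects reinforce here, so Cl is clearly the higher of the two.
O > Cl: period and group pull opposite ways; the down-group shift dominates (1314 vs 1251 kJ/mol).
N > O: this pair runs against the simple trend — see the exception note.
Note the exception: N has a higher first ionization energy than O, contrary to the simple trend — pairing an electron in O's 2p⁴ costs repulsion energy, so O ionizes more easily than half-filled N (2p³).
Approximate values (kJ/mol): N 1402, O 1314, Cl 1251, Ca 590.
So from lowest to highest: Ca < Cl < O < N.

Ca, Cl, O, N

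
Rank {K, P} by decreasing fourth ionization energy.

K > P

After 3 electrons have been removed, what remains? K³⁺ is already 2 electrons into the core; P³⁺ still has 2 valence electrons.
Breaking into a closed-shell core is much more expensive than removing a leftover valence electron — K has the largest IE_4 here.
Tabulated IE_4 (kJ/mol): K 5877, P 4964.
Overall IE_4 order: P < K.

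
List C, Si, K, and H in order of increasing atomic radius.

H < C < Si < K

H is in period 1, group 1; C is in period 2, group 14; Si is in period 3, group 14; K is in period 4, group 1.
Moving right in a period, electrons are added to the same shell under a stronger nuclear pull, so atoms get smaller; moving down, a new shell is opened and atoms get larger.
Here both period and group differ, so the two effects have to be weighed against each other.
C > H: the two effects oppose for this pair; the down-group effect wins (75 vs 32 pm).
Si > C: they share group 14; the group trend gives Si the larger value.
K > Si: both effects reinforce here, so K is clearly the larger of the two.
Approximate values (pm): H 32, C 75, Si 116, K 196.
So from smallest to largest: H < C < Si < K.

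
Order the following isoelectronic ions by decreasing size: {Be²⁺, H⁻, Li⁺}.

H⁻, Li⁺, Be²⁺

All of these have 2 electrons, so size is governed by nuclear charge alone: the more protons, the stronger the pull on the same electron cloud, and the smaller the ion.
Nuclear charges: Be²⁺ (Z=4), Li⁺ (Z=3), H⁻ (Z=1).
Largest to smallest: H⁻ > Li⁺ > Be²⁺.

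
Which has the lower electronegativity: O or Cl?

Cl

O is in period 2, group 16; Cl is in period 3, group 17.
Smaller atoms with higher effective nuclear charge are more electronegative.
A diagonal step moves right (one effect) and down (the opposite effect) at once.
O > Cl: period and group pull opposite ways; the down-group shift dominates (3.44 vs 3.16).
Tabulated electronegativity (Pauling): O 3.44, Cl 3.16.
So Cl has the lower electronegativity (Cl < O).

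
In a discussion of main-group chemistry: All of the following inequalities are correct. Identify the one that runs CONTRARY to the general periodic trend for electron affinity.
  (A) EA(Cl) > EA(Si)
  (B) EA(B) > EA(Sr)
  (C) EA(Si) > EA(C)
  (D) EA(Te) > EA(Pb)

(C)

The general trend: electron affinity increases across a period and decreases down a group.
(A) Cl (period 3, group 17) vs Si (period 3, group 14): the stated order agrees with the simple trend.
(B) B (period 2, group 13) vs Sr (period 5, group 2): the stated order agrees with the simple trend.
(C) Si (period 3, group 14) vs C (period 2, group 14): the stated order contradicts the simple trend.
(D) Te (period 5, group 16) vs Pb (period 6, group 14): the stated order agrees with the simple trend.
The exception is (C): Si's larger, more diffuse 3p orbitals accept an added electron slightly more readily than C's compact 2p.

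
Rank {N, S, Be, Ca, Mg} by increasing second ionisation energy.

Ca < Mg < Be < S < N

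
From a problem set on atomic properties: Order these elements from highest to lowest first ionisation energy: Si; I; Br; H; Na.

H is in period 1, group 1; Na is in period 3, group 1; Si is in period 3, group 14; Br is in period 4, group 17; I is in period 5, group 17.
First ionization energy rises across a period (greater Z_eff holds electrons more tightly) and falls down a group (valence electrons are farther from the nucleus).
Here both period and group differ, so the two effects have to be weighed against each other.
Si > Na: Si lies to the right of Na in period 3, so the across-period effect alone puts Si higher.
I > Si: period and group pull opposite ways; the across-period shift dominates (1008 vs 786 kJ/mol).
Br > I: Br sits above I in group 17, so the down-group effect alone puts Br higher.
H > Br: period and group pull opposite ways; the down-group shift dominates (1312 vs 1140 kJ/mol).
Approximate values (kJ/mol): H 1312, Na 496, Si 786, Br 1140, I 1008.
So from highest to lowest: H > Br > I > Si > Na.

H > Br > I > Si > Na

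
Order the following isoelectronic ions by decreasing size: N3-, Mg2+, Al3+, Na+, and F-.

All of these have 10 electrons, so size is governed by nuclear charge alone: the more protons, the stronger the pull on the same electron cloud, and the smaller the ion.
Nuclear charges: Al3+ (Z=13), Mg2+ (Z=12), Na+ (Z=11), F- (Z=9), N3- (Z=7).
Largest to smallest: N3- > F- > Na+ > Mg2+ > Al3+.

N3-, F-, Na+, Mg2+, Al3+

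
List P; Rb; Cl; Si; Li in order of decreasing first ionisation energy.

Cl > P > Si > Li > Rb

Li is in period 2, group 1; Si is in period 3, group 14; P is in period 3, group 15; Cl is in period 3, group 17; Rb is in period 5, group 1.
Removing the outermost electron gets harder across a period and easier down a group.
These span different periods and groups, so the two trends combine.
Li > Rb: Li sits above Rb in group 1, so the down-group effect alone puts Li higher.
Si > Li: period and group pull opposite ways; the across-period shift dominates (786 vs 520 kJ/mol).
P > Si: both are in period 3; the period trend gives P the larger value.
Cl > P: Cl lies to the right of P in period 3, so the across-period effect alone puts Cl higher.
Tabulated first ionization energy (kJ/mol): Li 520, Si 786, P 1012, Cl 1251, Rb 403.
So from highest to lowest: Cl > P > Si > Li > Rb.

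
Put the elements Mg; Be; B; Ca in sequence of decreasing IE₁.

Be is in period 2, group 2; B is in period 2, group 13; Mg is in period 3, group 2; Ca is in period 4, group 2.
Removing the outermost electron gets harder across a period and easier down a group.
Here both period and group differ, so the two effects have to be weighed against each other.
Mg > Ca: Mg sits above Ca in group 2, so the down-group effect alone puts Mg higher.
B > Mg: relative to Mg, both the across-period and down-group shifts push B's first ionization energy up.
Be > B: this pair runs against the simple trend — see the exception note.
Note the exception: Be has a higher first ionization energy than B, contrary to the simple trend — removing B's lone 2p electron is easier than breaking Be's filled 2s².
Approximate values (kJ/mol): Be 900, B 801, Mg 738, Ca 590.
So from highest to lowest: Be > B > Mg > Ca.

Be, B, Mg, Ca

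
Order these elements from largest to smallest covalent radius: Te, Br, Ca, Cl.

Ca, Te, Br, Cl

Radius decreases left→right (rising Z_eff, same n) and increases top→bottom (higher n).
These span different periods and groups, so the two trends combine.
Br > Cl: they share group 17; the group trend gives Br the larger value.
Te > Br: both effects reinforce here, so Te is clearly the larger of the two.
Ca > Te: period and group pull opposite ways; the across-period shift dominates (171 vs 136 pm).
Approximate values (pm): Cl 99, Ca 171, Br 114, Te 136.
So from largest to smallest: Ca > Te > Br > Cl.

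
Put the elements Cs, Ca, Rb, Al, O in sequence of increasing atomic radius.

O < Al < Ca < Rb < Cs

Radius decreases left→right (rising Z_eff, same n) and increases top→bottom (higher n).
These span different periods and groups, so the two trends combine.
Al > O: relative to O, both the across-period and down-group shifts push Al's atomic radius up.
Ca > Al: both effects reinforce here, so Ca is clearly the larger of the two.
Rb > Ca: both effects reinforce here, so Rb is clearly the larger of the two.
Cs > Rb: Cs sits below Rb in group 1, so the down-group effect alone puts Cs larger.
Tabulated atomic radius (pm): O 63, Al 126, Ca 171, Rb 210, Cs 232.
So from smallest to largest: O < Al < Ca < Rb < Cs.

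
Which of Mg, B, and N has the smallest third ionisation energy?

Consider each +2 ion: Mg²⁺ is the bare [Ne] core; B²⁺ still has 1 valence electron; N²⁺ still has 3 valence electrons.
Breaking into a closed-shell core is much more expensive than removing a leftover valence electron — Mg has the largest IE_3 here.
Valence configurations: B²⁺ [He]2s¹, N²⁺ [He]2s²2p¹.
Tabulated IE_3 (kJ/mol): Mg 7733, B 3660, N 4578.
Putting it together, IE_3: B < N < Mg.

B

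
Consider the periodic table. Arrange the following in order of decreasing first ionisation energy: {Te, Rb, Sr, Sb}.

Rb is in period 5, group 1; Sr is in period 5, group 2; Sb is in period 5, group 15; Te is in period 5, group 16.
IE₁ increases left→right with effective nuclear charge and decreases top→bottom as the valence shell moves farther out.
All lie in period 5, so first ionization energy increases left to right.
So from highest to lowest: Te > Sb > Sr > Rb.

Te > Sb > Sr > Rb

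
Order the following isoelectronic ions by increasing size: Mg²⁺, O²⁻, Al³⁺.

All of these have 10 electrons, so size is governed by nuclear charge alone: the more protons, the stronger the pull on the same electron cloud, and the smaller the ion.
Nuclear charges: Al³⁺ (Z=13), Mg²⁺ (Z=12), O²⁻ (Z=8).
Smallest to largest: Al³⁺ < Mg²⁺ < O²⁻.

Al³⁺ < Mg²⁺ < O²⁻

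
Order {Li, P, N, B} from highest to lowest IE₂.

The second ionization energy removes an electron from the +1 ion. For each element: Li⁺ is the bare [He] core; P⁺ still has 4 valence electrons; N⁺ still has 4 valence electrons; B⁺ still has 2 valence electrons.
Core electrons are held far more tightly than valence electrons, so Li tops the IE_2 order.
Valence configurations: P⁺ [Ne]3s²3p², N⁺ [He]2s²2p², B⁺ [He]2s².
The numbers (kJ/mol): Li 7298, P 1907, N 2856, B 2427.
Overall IE_2 order: P < B < N < Li.

Li, N, B, P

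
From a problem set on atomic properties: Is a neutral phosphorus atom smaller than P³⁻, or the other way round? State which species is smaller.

Forming P³⁻ adds 3 electrons to P. More electron–electron repulsion in the same shell, with unchanged nuclear charge, lets the cloud expand.
An anion is larger than its parent atom: P³⁻ > P.

P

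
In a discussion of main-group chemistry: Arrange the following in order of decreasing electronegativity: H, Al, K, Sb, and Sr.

H > Sb > Al > Sr > K

H is in period 1, group 1; Al is in period 3, group 13; K is in period 4, group 1; Sr is in period 5, group 2; Sb is in period 5, group 15.
Atoms toward the upper right of the periodic table pull bonding electrons most strongly.
These span different periods and groups, so the two trends combine.
Sr > K: the two effects oppose for this pair; the across-period effect wins (0.95 vs 0.82).
Al > Sr: relative to Sr, both the across-period and down-group shifts push Al's electronegativity up.
Sb > Al: the two effects oppose for this pair; the across-period effect wins (2.05 vs 1.61).
H > Sb: period and group pull opposite ways; the down-group shift dominates (2.20 vs 2.05).
Approximate values (Pauling): H 2.20, Al 1.61, K 0.82, Sr 0.95, Sb 2.05.
So from highest to lowest: H > Sb > Al > Sr > K.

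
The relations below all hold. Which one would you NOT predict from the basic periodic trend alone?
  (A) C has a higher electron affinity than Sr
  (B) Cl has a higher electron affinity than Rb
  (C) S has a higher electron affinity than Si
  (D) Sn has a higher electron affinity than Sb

The general trend: electron affinity increases across a period and decreases down a group.
(A) C (period 2, group 14) vs Sr (period 5, group 2): the stated order agrees with the simple trend.
(B) Cl (period 3, group 17) vs Rb (period 5, group 1): the stated order agrees with the simple trend.
(C) S (period 3, group 16) vs Si (period 3, group 14): the stated order agrees with the simple trend.
(D) Sn (period 5, group 14) vs Sb (period 5, group 15): the stated order contradicts the simple trend.
The exception is (D): adding an electron to Sb's half-filled 5p³ is unfavourable, so Sn has the more exothermic EA.

(D)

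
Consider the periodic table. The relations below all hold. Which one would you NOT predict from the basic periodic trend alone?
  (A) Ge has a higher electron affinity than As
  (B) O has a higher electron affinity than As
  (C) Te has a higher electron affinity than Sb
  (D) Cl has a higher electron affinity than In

The general trend: electron affinity increases across a period and decreases down a group.
(A) Ge (period 4, group 14) vs As (period 4, group 15): the stated order contradicts the simple trend.
(B) O (period 2, group 16) vs As (period 4, group 15): the stated order agrees with the simple trend.
(C) Te (period 5, group 16) vs Sb (period 5, group 15): the stated order agrees with the simple trend.
(D) Cl (period 3, group 17) vs In (period 5, group 13): the stated order agrees with the simple trend.
The exception is (A): adding an electron to As's half-filled 4p³ is unfavourable, so Ge (4p²) has the more exothermic EA.

(A)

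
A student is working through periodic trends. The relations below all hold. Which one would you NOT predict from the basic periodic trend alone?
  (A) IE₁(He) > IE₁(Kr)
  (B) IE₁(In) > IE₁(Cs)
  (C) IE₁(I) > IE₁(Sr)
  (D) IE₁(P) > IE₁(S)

(D)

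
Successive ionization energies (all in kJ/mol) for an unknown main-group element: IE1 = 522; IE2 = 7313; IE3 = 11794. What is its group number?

Look for the largest jump between consecutive ionization energies: IE2/IE1 ≈ 14.0, far larger than any earlier ratio.
That jump marks the point where a core electron is being removed. So the atom has 1 valence electron.
A main-group element with 1 valence electron is in group 1.

Group 1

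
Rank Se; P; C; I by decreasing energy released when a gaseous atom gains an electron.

I > Se > C > P

C is in period 2, group 14; P is in period 3, group 15; Se is in period 4, group 16; I is in period 5, group 17.
Electron affinity generally becomes more exothermic across a period toward the halogens and less exothermic down a group.
A diagonal step moves right (one effect) and down (the opposite effect) at once.
C > P: period and group pull opposite ways; the down-group shift dominates (122 vs 72 kJ/mol).
Se > C: period and group pull opposite ways; the across-period shift dominates (195 vs 122 kJ/mol).
I > Se: the two effects oppose for this pair; the across-period effect wins (295 vs 195 kJ/mol).
For reference (kJ/mol): C 122, P 72, Se 195, I 295.
So from highest to lowest: I > Se > C > P.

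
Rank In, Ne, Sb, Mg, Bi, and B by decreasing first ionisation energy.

Ne > Sb > B > Mg > Bi > In

B is in period 2, group 13; Ne is in period 2, group 18; Mg is in period 3, group 2; In is in period 5, group 13; Sb is in period 5, group 15; Bi is in period 6, group 15.
First ionization energy rises across a period (greater Z_eff holds electrons more tightly) and falls down a group (valence electrons are farther from the nucleus).
Here both period and group differ, so the two effects have to be weighed against each other.
Bi > In: the two effects oppose for this pair; the across-period effect wins (703 vs 558 kJ/mol).
Mg > Bi: the two effects oppose for this pair; the down-group effect wins (738 vs 703 kJ/mol).
B > Mg: both effects reinforce here, so B is clearly the higher of the two.
Sb > B: period and group pull opposite ways; the across-period shift dominates (831 vs 801 kJ/mol).
Ne > Sb: relative to Sb, both the across-period and down-group shifts push Ne's first ionization energy up.
For reference (kJ/mol): B 801, Ne 2081, Mg 738, In 558, Sb 831, Bi 703.
So from highest to lowest: Ne > Sb > B > Mg > Bi > In.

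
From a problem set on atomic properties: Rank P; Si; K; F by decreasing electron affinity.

F is in period 2, group 17; Si is in period 3, group 14; P is in period 3, group 15; K is in period 4, group 1.
Adding an electron releases more energy for atoms nearer the top right (short of the noble gases).
Neither a single period nor a single group — weigh both effects.
P > K: relative to K, both the across-period and down-group shifts push P's electron affinity up.
Si > P: this pair runs against the simple trend — see the exception note.
F > Si: both effects reinforce here, so F is clearly the higher of the two.
Note the exception: Si has a higher electron affinity than P, contrary to the simple trend — adding an electron to P's half-filled 3p³ is unfavourable, so Si (3p²) has the more exothermic EA.
Approximate values (kJ/mol): F 328, Si 134, P 72, K 48.
So from highest to lowest: F > Si > P > K.

F > Si > P > K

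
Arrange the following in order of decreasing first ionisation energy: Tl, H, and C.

H > C > Tl

First ionization energy rises across a period (greater Z_eff holds electrons more tightly) and falls down a group (valence electrons are farther from the nucleus).
These span different periods and groups, so the two trends combine.
C > Tl: relative to Tl, both the across-period and down-group shifts push C's first ionization energy up.
H > C: period and group pull opposite ways; the down-group shift dominates (1312 vs 1086 kJ/mol).
Approximate values (kJ/mol): H 1312, C 1086, Tl 589.
So from highest to lowest: H > C > Tl.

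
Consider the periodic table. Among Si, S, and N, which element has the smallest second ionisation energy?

The second ionization energy removes an electron from the +1 ion. For each element: Si⁺ still has 3 valence electrons; S⁺ still has 5 valence electrons; N⁺ still has 4 valence electrons.
All are still removing valence electrons, so compare the +1 ions as you would atoms: IE_2 generally rises across a period (higher Z_eff) and falls down a group (larger shell), subject to the usual subshell exceptions.
Valence configurations: Si⁺ [Ne]3s²3p¹, S⁺ [Ne]3s²3p³, N⁺ [He]2s²2p².
Approximate IE_2 values (kJ/mol): Si 1577, S 2252, N 2856.
Putting it together, IE_2: Si < S < N.

Si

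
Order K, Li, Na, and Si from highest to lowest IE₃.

Consider each +2 ion: K²⁺ is already 1 electron into the core; Li²⁺ is already 1 electron into the core; Na²⁺ is already 1 electron into the core; Si²⁺ still has 2 valence electrons.
Pulling an electron out of a noble-gas core costs far more than removing a remaining valence electron, so K, Na and Li sit at the high end of IE_3.
Tabulated IE_3 (kJ/mol): K 4420, Li 11815, Na 6910, Si 3232.
Hence IE_3: Si < K < Na < Li.

Li > Na > K > Si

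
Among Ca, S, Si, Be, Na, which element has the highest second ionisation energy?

Na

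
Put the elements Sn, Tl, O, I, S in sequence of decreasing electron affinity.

I, S, O, Sn, Tl

O is in period 2, group 16; S is in period 3, group 16; Sn is in period 5, group 14; I is in period 5, group 17; Tl is in period 6, group 13.
EA tends to increase across a period and decrease down a group, though the pattern is less regular than for IE or radius.
Neither a single period nor a single group — weigh both effects.
Sn > Tl: both effects reinforce here, so Sn is clearly the higher of the two.
O > Sn: relative to Sn, both the across-period and down-group shifts push O's electron affinity up.
S > O: this pair runs against the simple trend — see the exception note.
I > S: period and group pull opposite ways; the across-period shift dominates (295 vs 200 kJ/mol).
Note the exception: S has a higher electron affinity than O, contrary to the simple trend — the compact 2p subshell of O repels the added electron more than S's larger 3p does.
Tabulated electron affinity (kJ/mol): O 141, S 200, Sn 107, I 295, Tl 19.
So from highest to lowest: I > S > O > Sn > Tl.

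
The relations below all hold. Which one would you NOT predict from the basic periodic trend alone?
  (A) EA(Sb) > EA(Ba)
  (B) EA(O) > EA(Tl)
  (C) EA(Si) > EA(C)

The general trend: electron affinity increases across a period and decreases down a group.
(A) Sb (period 5, group 15) vs Ba (period 6, group 2): the stated order agrees with the simple trend.
(B) O (period 2, group 16) vs Tl (period 6, group 13): the stated order agrees with the simple trend.
(C) Si (period 3, group 14) vs C (period 2, group 14): the stated order contradicts the simple trend.
The exception is (C): Si's larger, more diffuse 3p orbitals accept an added electron slightly more readily than C's compact 2p.

(C)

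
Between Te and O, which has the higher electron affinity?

Te

O is in period 2, group 16; Te is in period 5, group 16.
EA tends to increase across a period and decrease down a group, though the pattern is less regular than for IE or radius.
All are in group 16; the group trend (electron affinity increases up the group) applies, with the exception below.
Note the exception: Te has a higher electron affinity than O, contrary to the simple trend — O's compact 2p subshell gives strong electron–electron repulsion on the added electron.
Tabulated electron affinity (kJ/mol): O 141, Te 190.
So Te has the higher electron affinity (Te > O).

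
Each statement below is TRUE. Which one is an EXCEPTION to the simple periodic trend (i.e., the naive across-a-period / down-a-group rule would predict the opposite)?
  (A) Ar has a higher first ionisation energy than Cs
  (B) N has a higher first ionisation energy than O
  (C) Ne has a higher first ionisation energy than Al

The general trend: first ionisation energy increases across a period and decreases down a group.
(A) Ar (period 3, group 18) vs Cs (period 6, group 1): the stated order agrees with the simple trend.
(B) N (period 2, group 15) vs O (period 2, group 16): the stated order contradicts the simple trend.
(C) Ne (period 2, group 18) vs Al (period 3, group 13): the stated order agrees with the simple trend.
The exception is (B): pairing an electron in O's 2p⁴ costs repulsion energy, so O ionizes more easily than half-filled N (2p³).

(B)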